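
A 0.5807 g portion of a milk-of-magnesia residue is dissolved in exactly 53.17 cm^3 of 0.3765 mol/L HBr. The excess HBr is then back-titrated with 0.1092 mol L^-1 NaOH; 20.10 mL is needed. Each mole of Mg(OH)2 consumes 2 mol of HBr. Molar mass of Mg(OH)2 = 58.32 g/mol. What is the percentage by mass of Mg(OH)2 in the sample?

89.5%

Total n(HBr) added = 0.3765 x 0.05317 = 0.02002 mol.
n(NaOH) used = 0.1092 x 0.02010 = 0.002195 mol, which equals the excess n(HBr).
So n(HBr) consumed by the sample = 0.02002 - 0.002195 = 0.01782 mol.
n(Mg(OH)2) = 0.01782 / 2 = 0.008912 mol.
mass Mg(OH)2 = 0.008912 x 58.32 = 0.5197 g, so %Mg(OH)2 = 0.5197/0.5807 x 100 = 89.5%.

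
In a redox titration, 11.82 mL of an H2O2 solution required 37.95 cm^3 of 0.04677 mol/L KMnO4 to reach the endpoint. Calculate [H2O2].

n(KMnO4) = 0.04677 x 0.03795 = 0.001775 mol.
From the balanced equation, 2 mol KMnO4 reacts with 5 mol H2O2, so n(H2O2) = 0.001775 x 5/2 = 0.004437 mol.
[H2O2] = 0.004437 / 0.01182 L = 0.375 M.

0.375 M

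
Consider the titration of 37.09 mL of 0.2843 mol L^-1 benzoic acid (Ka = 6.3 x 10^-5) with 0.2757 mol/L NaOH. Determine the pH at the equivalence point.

8.67

n(C6H5COOH) = 0.2843 x 0.03709 = 0.01054 mol; V(NaOH) at equivalence = 0.01054/0.2757 = 0.03825 L.
At equivalence all the acid is converted to C6H5COO-; total volume = 0.03709 + 0.03825 = 0.07534 L, so [C6H5COO-] = 0.01054/0.07534 = 0.1400 M.
Kb = Kw/Ka = 1.0e-14 / 6.3 x 10^-5 = 1.59e-10.
[OH^-] = sqrt(Kb x [C6H5COO-]) = sqrt(1.59e-10 x 0.1400) = 4.71e-6 M.
pOH = 5.33, so pH = 14.00 - 5.33 = 8.67.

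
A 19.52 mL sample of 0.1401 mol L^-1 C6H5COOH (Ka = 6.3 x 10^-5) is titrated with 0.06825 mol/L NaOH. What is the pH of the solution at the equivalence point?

8.43

n(C6H5COOH) = 0.1401 x 0.01952 = 0.002735 mol; V(NaOH) at equivalence = 0.002735/0.06825 = 0.04007 L.
At equivalence all the acid is converted to C6H5COO-; total volume = 0.01952 + 0.04007 = 0.05959 L, so [C6H5COO-] = 0.002735/0.05959 = 0.04589 M.
Kb = Kw/Ka = 1.0e-14 / 6.3 x 10^-5 = 1.59e-10.
[OH^-] = sqrt(Kb x [C6H5COO-]) = sqrt(1.59e-10 x 0.04589) = 2.70e-6 M.
pOH = 5.57, so pH = 14.00 - 5.57 = 8.43.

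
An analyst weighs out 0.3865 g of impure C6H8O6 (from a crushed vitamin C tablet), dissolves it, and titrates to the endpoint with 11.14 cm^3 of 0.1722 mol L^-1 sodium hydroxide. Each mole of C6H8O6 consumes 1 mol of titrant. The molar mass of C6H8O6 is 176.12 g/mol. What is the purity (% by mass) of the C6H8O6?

n(NaOH) = 0.1722 x 0.01114 = 0.001918 mol.
n(C6H8O6) = 0.001918 / 1 = 0.001918 mol.
mass of C6H8O6 = 0.001918 x 176.12 = 0.3379 g.
% purity = 0.3379 / 0.3865 x 100 = 87.4%.

87.4%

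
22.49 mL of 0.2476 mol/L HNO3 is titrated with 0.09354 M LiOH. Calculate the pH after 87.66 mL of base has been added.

12.38

n(acid) = 0.2476 x 0.02249 = 0.005569 mol; n(LiOH) added = 0.09354 x 0.08766 = 0.008200 mol.
Base is in excess by 0.008200 - 0.005569 = 0.002631 mol in a total volume of 0.1101 L.
[OH^-] = 0.002631/0.1101 = 0.02389 M, so pOH = 1.62 and pH = 14.00 - 1.62 = 12.38.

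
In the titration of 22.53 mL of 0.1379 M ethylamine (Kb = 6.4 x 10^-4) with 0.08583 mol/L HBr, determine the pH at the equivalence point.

n(C2H5NH2) = 0.1379 x 0.02253 = 0.003107 mol; V(HBr) at equivalence = 0.003107/0.08583 = 0.03620 L.
At equivalence the base is fully converted to C2H5NH3+; total volume = 0.05873 L, so [C2H5NH3+] = 0.003107/0.05873 = 0.05290 M.
Ka(C2H5NH3+) = Kw/Kb = 1.0e-14 / 6.4 x 10^-4 = 1.56e-11.
[H^+] = sqrt(Ka x [C2H5NH3+]) = sqrt(1.56e-11 x 0.05290) = 9.09e-7 M.
pH = -log(9.09e-7) = 6.04.

6.04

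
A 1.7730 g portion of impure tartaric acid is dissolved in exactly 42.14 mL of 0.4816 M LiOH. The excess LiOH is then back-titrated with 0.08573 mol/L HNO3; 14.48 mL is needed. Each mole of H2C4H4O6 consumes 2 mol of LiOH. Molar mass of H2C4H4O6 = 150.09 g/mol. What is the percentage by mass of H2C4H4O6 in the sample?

80.6%

Total n(LiOH) added = 0.4816 x 0.04214 = 0.02029 mol.
n(HNO3) used = 0.08573 x 0.01448 = 0.001241 mol, which equals the excess n(LiOH).
So n(LiOH) consumed by the sample = 0.02029 - 0.001241 = 0.01905 mol.
n(H2C4H4O6) = 0.01905 / 2 = 0.009527 mol.
mass H2C4H4O6 = 0.009527 x 150.09 = 1.430 g, so %H2C4H4O6 = 1.430/1.7730 x 100 = 80.6%.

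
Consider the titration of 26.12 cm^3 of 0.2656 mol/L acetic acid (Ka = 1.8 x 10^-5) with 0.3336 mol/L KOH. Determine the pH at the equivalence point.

n(CH3COOH) = 0.2656 x 0.02612 = 0.006937 mol; V(KOH) at equivalence = 0.006937/0.3336 = 0.02080 L.
At equivalence all the acid is converted to CH3COO-; total volume = 0.02612 + 0.02080 = 0.04692 L, so [CH3COO-] = 0.006937/0.04692 = 0.1479 M.
Kb = Kw/Ka = 1.0e-14 / 1.8 x 10^-5 = 5.56e-10.
[OH^-] = sqrt(Kb x [CH3COO-]) = sqrt(5.56e-10 x 0.1479) = 9.06e-6 M.
pOH = 5.04, so pH = 14.00 - 5.04 = 8.96.

8.96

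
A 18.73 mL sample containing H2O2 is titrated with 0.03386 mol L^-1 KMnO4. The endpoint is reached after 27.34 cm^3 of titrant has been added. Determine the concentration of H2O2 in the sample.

0.124 M

n(KMnO4) = 0.03386 x 0.02734 = 0.0009257 mol.
From the balanced equation, 2 mol KMnO4 reacts with 5 mol H2O2, so n(H2O2) = 0.0009257 x 5/2 = 0.002314 mol.
[H2O2] = 0.002314 / 0.01873 L = 0.124 M.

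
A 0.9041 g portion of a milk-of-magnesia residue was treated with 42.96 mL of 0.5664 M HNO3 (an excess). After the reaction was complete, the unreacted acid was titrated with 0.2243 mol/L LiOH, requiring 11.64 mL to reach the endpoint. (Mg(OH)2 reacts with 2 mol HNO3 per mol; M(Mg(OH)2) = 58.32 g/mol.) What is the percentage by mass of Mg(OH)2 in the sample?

70.1%

Total n(HNO3) added = 0.5664 x 0.04296 = 0.02433 mol.
n(LiOH) used = 0.2243 x 0.01164 = 0.002611 mol, which equals the excess n(HNO3).
So n(HNO3) consumed by the sample = 0.02433 - 0.002611 = 0.02172 mol.
n(Mg(OH)2) = 0.02172 / 2 = 0.01086 mol.
mass Mg(OH)2 = 0.01086 x 58.32 = 0.6334 g, so %Mg(OH)2 = 0.6334/0.9041 x 100 = 70.1%.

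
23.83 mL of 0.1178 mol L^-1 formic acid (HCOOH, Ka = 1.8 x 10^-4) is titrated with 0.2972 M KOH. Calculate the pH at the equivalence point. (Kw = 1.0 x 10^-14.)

n(HCOOH) = 0.1178 x 0.02383 = 0.002807 mol; V(KOH) at equivalence = 0.002807/0.2972 = 0.009445 L.
At equivalence all the acid is converted to HCOO-; total volume = 0.02383 + 0.009445 = 0.03328 L, so [HCOO-] = 0.002807/0.03328 = 0.08436 M.
Kb = Kw/Ka = 1.0e-14 / 1.8 x 10^-4 = 5.56e-11.
[OH^-] = sqrt(Kb x [HCOO-]) = sqrt(5.56e-11 x 0.08436) = 2.16e-6 M.
pOH = 5.66, so pH = 14.00 - 5.66 = 8.34.

8.34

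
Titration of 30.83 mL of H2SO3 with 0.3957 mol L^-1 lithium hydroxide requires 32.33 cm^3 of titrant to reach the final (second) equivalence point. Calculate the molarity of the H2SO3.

n(LiOH) = 0.3957 x 0.03233 = 0.01279 mol.
At the final (second) equivalence point, 2 mol OH^- react per mol H2SO3, so n(H2SO3) = 0.01279 / 2 = 0.006396 mol.
[H2SO3] = 0.006396 / 0.03083 L = 0.207 M.

0.207 M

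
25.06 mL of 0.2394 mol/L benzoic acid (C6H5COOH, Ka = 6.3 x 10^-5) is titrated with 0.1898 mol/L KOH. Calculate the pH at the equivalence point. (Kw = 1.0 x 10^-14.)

8.61

n(C6H5COOH) = 0.2394 x 0.02506 = 0.005999 mol; V(KOH) at equivalence = 0.005999/0.1898 = 0.03161 L.
At equivalence all the acid is converted to C6H5COO-; total volume = 0.02506 + 0.03161 = 0.05667 L, so [C6H5COO-] = 0.005999/0.05667 = 0.1059 M.
Kb = Kw/Ka = 1.0e-14 / 6.3 x 10^-5 = 1.59e-10.
[OH^-] = sqrt(Kb x [C6H5COO-]) = sqrt(1.59e-10 x 0.1059) = 4.10e-6 M.
pOH = 5.39, so pH = 14.00 - 5.39 = 8.61.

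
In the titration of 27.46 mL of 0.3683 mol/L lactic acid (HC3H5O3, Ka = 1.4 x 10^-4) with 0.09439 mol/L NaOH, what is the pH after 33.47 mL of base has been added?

Initial n(HC3H5O3) = 0.3683 x 0.02746 = 0.01011 mol.
n(NaOH) added = 0.09439 x 0.03347 = 0.003159 mol, converting that many moles of HC3H5O3 to C3H5O3-.
Remaining n(HC3H5O3) = 0.006954 mol; n(C3H5O3-) = 0.003159 mol.
By Henderson-Hasselbalch, pH = pKa + log([A^-]/[HA]) = 3.85 + log(0.003159/0.006954) = 3.85 + (-0.34) = 3.51.

3.51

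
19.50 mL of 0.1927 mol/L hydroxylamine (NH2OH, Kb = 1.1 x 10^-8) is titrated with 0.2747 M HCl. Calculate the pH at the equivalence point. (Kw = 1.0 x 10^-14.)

3.49

n(NH2OH) = 0.1927 x 0.01950 = 0.003758 mol; V(HCl) at equivalence = 0.003758/0.2747 = 0.01368 L.
At equivalence the base is fully converted to NH3OH+; total volume = 0.03318 L, so [NH3OH+] = 0.003758/0.03318 = 0.1133 M.
Ka(NH3OH+) = Kw/Kb = 1.0e-14 / 1.1 x 10^-8 = 9.09e-7.
[H^+] = sqrt(Ka x [NH3OH+]) = sqrt(9.09e-7 x 0.1133) = 0.000321 M.
pH = -log(0.000321) = 3.49.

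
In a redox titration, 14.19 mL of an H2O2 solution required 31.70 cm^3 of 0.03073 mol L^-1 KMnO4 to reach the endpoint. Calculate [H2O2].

0.172 M

n(KMnO4) = 0.03073 x 0.03170 = 0.0009741 mol.
From the balanced equation, 2 mol KMnO4 reacts with 5 mol H2O2, so n(H2O2) = 0.0009741 x 5/2 = 0.002435 mol.
[H2O2] = 0.002435 / 0.01419 L = 0.172 M.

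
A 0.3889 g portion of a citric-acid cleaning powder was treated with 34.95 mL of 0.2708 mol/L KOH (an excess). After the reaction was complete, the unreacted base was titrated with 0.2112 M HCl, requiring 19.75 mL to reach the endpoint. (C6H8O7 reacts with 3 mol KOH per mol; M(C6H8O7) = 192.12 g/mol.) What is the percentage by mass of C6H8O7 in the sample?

87.2%

Total n(KOH) added = 0.2708 x 0.03495 = 0.009464 mol.
n(HCl) used = 0.2112 x 0.01975 = 0.004171 mol, which equals the excess n(KOH).
So n(KOH) consumed by the sample = 0.009464 - 0.004171 = 0.005293 mol.
n(C6H8O7) = 0.005293 / 3 = 0.001764 mol.
mass C6H8O7 = 0.001764 x 192.12 = 0.3390 g, so %C6H8O7 = 0.3390/0.3889 x 100 = 87.2%.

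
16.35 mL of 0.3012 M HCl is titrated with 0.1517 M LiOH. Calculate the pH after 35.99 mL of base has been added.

n(acid) = 0.3012 x 0.01635 = 0.004925 mol; n(LiOH) added = 0.1517 x 0.03599 = 0.005460 mol.
Base is in excess by 0.005460 - 0.004925 = 0.0005351 mol in a total volume of 0.05234 L.
[OH^-] = 0.0005351/0.05234 = 0.01022 M, so pOH = 1.99 and pH = 14.00 - 1.99 = 12.01.

12.01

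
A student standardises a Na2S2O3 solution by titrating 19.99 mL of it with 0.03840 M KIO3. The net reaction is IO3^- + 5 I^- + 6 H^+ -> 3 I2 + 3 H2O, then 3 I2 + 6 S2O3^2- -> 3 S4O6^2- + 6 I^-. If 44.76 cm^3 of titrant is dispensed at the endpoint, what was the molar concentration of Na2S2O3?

n(KIO3) = 0.03840 x 0.04476 = 0.001719 mol.
From the balanced equation, 1 mol KIO3 reacts with 6 mol Na2S2O3, so n(Na2S2O3) = 0.001719 x 6/1 = 0.01031 mol.
[Na2S2O3] = 0.01031 / 0.01999 L = 0.516 M.

0.516 M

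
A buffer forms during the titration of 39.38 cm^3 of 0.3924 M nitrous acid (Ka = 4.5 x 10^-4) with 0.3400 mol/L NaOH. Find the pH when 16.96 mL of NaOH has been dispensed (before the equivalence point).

3.12

Initial n(HNO2) = 0.3924 x 0.03938 = 0.01545 mol.
n(NaOH) added = 0.3400 x 0.01696 = 0.005766 mol, converting that many moles of HNO2 to NO2-.
Remaining n(HNO2) = 0.009686 mol; n(NO2-) = 0.005766 mol.
By Henderson-Hasselbalch, pH = pKa + log([A^-]/[HA]) = 3.35 + log(0.005766/0.009686) = 3.35 + (-0.23) = 3.12.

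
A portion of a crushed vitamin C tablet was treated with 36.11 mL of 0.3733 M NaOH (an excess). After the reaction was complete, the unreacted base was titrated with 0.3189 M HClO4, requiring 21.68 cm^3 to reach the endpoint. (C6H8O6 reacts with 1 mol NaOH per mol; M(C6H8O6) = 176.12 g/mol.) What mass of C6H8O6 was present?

Total n(NaOH) added = 0.3733 x 0.03611 = 0.01348 mol.
n(HClO4) used = 0.3189 x 0.02168 = 0.006914 mol, which equals the excess n(NaOH).
So n(NaOH) consumed by the sample = 0.01348 - 0.006914 = 0.006566 mol.
n(C6H8O6) = 0.006566 / 1 = 0.006566 mol.
mass = 0.006566 mol x 176.12 g/mol = 1.16 g.

1.16 g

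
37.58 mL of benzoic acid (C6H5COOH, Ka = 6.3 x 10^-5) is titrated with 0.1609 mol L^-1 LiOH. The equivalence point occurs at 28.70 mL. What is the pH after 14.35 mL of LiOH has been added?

14.35 mL is exactly half the equivalence volume (28.70/2), i.e. the half-equivalence point.
There, n(HA) = n(A^-), so pH = pKa = -log(6.3 x 10^-5) = 4.20.

4.20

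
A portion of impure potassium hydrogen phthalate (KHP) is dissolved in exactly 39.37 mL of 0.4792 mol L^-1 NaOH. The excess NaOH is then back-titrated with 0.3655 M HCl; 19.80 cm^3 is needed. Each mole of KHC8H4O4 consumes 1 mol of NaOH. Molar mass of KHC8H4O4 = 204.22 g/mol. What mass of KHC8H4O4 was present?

2.37 g

Total n(NaOH) added = 0.4792 x 0.03937 = 0.01887 mol.
n(HCl) used = 0.3655 x 0.01980 = 0.007237 mol, which equals the excess n(NaOH).
So n(NaOH) consumed by the sample = 0.01887 - 0.007237 = 0.01163 mol.
n(KHC8H4O4) = 0.01163 / 1 = 0.01163 mol.
mass = 0.01163 mol x 204.22 g/mol = 2.37 g.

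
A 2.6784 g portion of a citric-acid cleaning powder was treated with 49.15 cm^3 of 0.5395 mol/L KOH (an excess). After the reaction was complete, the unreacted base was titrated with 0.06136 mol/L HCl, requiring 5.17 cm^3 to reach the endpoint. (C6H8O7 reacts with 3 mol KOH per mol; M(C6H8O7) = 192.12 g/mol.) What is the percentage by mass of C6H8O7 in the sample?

Total n(KOH) added = 0.5395 x 0.04915 = 0.02652 mol.
n(HCl) used = 0.06136 x 0.005170 = 0.0003172 mol, which equals the excess n(KOH).
So n(KOH) consumed by the sample = 0.02652 - 0.0003172 = 0.02620 mol.
n(C6H8O7) = 0.02620 / 3 = 0.008733 mol.
mass C6H8O7 = 0.008733 x 192.12 = 1.678 g, so %C6H8O7 = 1.678/2.6784 x 100 = 62.6%.

62.6%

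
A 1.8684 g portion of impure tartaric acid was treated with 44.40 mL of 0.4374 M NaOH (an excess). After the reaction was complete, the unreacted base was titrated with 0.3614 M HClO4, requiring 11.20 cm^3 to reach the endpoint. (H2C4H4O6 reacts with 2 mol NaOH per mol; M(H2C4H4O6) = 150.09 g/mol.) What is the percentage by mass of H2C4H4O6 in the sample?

Total n(NaOH) added = 0.4374 x 0.04440 = 0.01942 mol.
n(HClO4) used = 0.3614 x 0.01120 = 0.004048 mol, which equals the excess n(NaOH).
So n(NaOH) consumed by the sample = 0.01942 - 0.004048 = 0.01537 mol.
n(H2C4H4O6) = 0.01537 / 2 = 0.007686 mol.
mass H2C4H4O6 = 0.007686 x 150.09 = 1.154 g, so %H2C4H4O6 = 1.154/1.8684 x 100 = 61.7%.

61.7%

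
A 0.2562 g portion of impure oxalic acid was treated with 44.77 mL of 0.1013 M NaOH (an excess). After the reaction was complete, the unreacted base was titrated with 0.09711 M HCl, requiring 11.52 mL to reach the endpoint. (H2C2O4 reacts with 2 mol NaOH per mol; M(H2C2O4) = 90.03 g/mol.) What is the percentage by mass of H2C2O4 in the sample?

60.0%

Total n(NaOH) added = 0.1013 x 0.04477 = 0.004535 mol.
n(HCl) used = 0.09711 x 0.01152 = 0.001119 mol, which equals the excess n(NaOH).
So n(NaOH) consumed by the sample = 0.004535 - 0.001119 = 0.003416 mol.
n(H2C2O4) = 0.003416 / 2 = 0.001708 mol.
mass H2C2O4 = 0.001708 x 90.03 = 0.1538 g, so %H2C2O4 = 0.1538/0.2562 x 100 = 60.0%.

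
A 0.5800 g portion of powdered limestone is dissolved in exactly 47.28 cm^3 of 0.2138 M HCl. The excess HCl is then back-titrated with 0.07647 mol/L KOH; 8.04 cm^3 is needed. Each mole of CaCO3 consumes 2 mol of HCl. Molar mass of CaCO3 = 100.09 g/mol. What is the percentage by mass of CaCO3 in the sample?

81.9%

Total n(HCl) added = 0.2138 x 0.04728 = 0.01011 mol.
n(KOH) used = 0.07647 x 0.008040 = 0.0006148 mol, which equals the excess n(HCl).
So n(HCl) consumed by the sample = 0.01011 - 0.0006148 = 0.009494 mol.
n(CaCO3) = 0.009494 / 2 = 0.004747 mol.
mass CaCO3 = 0.004747 x 100.09 = 0.4751 g, so %CaCO3 = 0.4751/0.5800 x 100 = 81.9%.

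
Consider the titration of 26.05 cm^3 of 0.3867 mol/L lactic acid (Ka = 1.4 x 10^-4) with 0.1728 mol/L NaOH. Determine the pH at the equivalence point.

n(HC3H5O3) = 0.3867 x 0.02605 = 0.01007 mol; V(NaOH) at equivalence = 0.01007/0.1728 = 0.05830 L.
At equivalence all the acid is converted to C3H5O3-; total volume = 0.02605 + 0.05830 = 0.08435 L, so [C3H5O3-] = 0.01007/0.08435 = 0.1194 M.
Kb = Kw/Ka = 1.0e-14 / 1.4 x 10^-4 = 7.14e-11.
[OH^-] = sqrt(Kb x [C3H5O3-]) = sqrt(7.14e-11 x 0.1194) = 2.92e-6 M.
pOH = 5.53, so pH = 14.00 - 5.53 = 8.47.

8.47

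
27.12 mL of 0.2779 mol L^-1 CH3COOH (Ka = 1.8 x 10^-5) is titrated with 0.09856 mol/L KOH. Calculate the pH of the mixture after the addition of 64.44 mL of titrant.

Initial n(CH3COOH) = 0.2779 x 0.02712 = 0.007537 mol.
n(KOH) added = 0.09856 x 0.06444 = 0.006351 mol, converting that many moles of CH3COOH to CH3COO-.
Remaining n(CH3COOH) = 0.001185 mol; n(CH3COO-) = 0.006351 mol.
By Henderson-Hasselbalch, pH = pKa + log([A^-]/[HA]) = 4.74 + log(0.006351/0.001185) = 4.74 + (+0.73) = 5.47.

5.47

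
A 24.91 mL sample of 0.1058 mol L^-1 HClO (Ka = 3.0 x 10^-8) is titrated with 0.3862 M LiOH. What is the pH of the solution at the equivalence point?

10.22

n(HClO) = 0.1058 x 0.02491 = 0.002635 mol; V(LiOH) at equivalence = 0.002635/0.3862 = 0.006824 L.
At equivalence all the acid is converted to ClO-; total volume = 0.02491 + 0.006824 = 0.03173 L, so [ClO-] = 0.002635/0.03173 = 0.08305 M.
Kb = Kw/Ka = 1.0e-14 / 3.0 x 10^-8 = 3.33e-7.
[OH^-] = sqrt(Kb x [ClO-]) = sqrt(3.33e-7 x 0.08305) = 0.000166 M.
pOH = 3.78, so pH = 14.00 - 3.78 = 10.22.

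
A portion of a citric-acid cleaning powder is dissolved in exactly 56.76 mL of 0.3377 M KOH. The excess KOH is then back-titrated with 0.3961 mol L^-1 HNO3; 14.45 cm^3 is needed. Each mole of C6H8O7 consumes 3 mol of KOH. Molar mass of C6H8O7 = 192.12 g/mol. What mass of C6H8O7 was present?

Total n(KOH) added = 0.3377 x 0.05676 = 0.01917 mol.
n(HNO3) used = 0.3961 x 0.01445 = 0.005724 mol, which equals the excess n(KOH).
So n(KOH) consumed by the sample = 0.01917 - 0.005724 = 0.01344 mol.
n(C6H8O7) = 0.01344 / 3 = 0.004481 mol.
mass = 0.004481 mol x 192.12 g/mol = 0.861 g.

0.861 g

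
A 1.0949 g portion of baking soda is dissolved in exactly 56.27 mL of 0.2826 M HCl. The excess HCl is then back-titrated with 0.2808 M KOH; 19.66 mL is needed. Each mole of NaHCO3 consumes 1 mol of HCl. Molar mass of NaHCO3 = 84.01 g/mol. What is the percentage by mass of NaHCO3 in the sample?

79.7%

Total n(HCl) added = 0.2826 x 0.05627 = 0.01590 mol.
n(KOH) used = 0.2808 x 0.01966 = 0.005521 mol, which equals the excess n(HCl).
So n(HCl) consumed by the sample = 0.01590 - 0.005521 = 0.01038 mol.
n(NaHCO3) = 0.01038 / 1 = 0.01038 mol.
mass NaHCO3 = 0.01038 x 84.01 = 0.8721 g, so %NaHCO3 = 0.8721/1.0949 x 100 = 79.7%.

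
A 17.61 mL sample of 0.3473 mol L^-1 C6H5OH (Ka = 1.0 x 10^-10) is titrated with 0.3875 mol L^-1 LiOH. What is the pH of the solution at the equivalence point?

11.63

n(C6H5OH) = 0.3473 x 0.01761 = 0.006116 mol; V(LiOH) at equivalence = 0.006116/0.3875 = 0.01578 L.
At equivalence all the acid is converted to C6H5O-; total volume = 0.01761 + 0.01578 = 0.03339 L, so [C6H5O-] = 0.006116/0.03339 = 0.1832 M.
Kb = Kw/Ka = 1.0e-14 / 1.0 x 10^-10 = 0.000100.
[OH^-] = sqrt(Kb x [C6H5O-]) = sqrt(0.000100 x 0.1832) = 0.00428 M.
pOH = 2.37, so pH = 14.00 - 2.37 = 11.63.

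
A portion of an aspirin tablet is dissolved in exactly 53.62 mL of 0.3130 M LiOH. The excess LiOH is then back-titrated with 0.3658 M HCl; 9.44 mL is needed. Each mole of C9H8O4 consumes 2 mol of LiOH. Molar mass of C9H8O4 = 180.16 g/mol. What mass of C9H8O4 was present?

Total n(LiOH) added = 0.3130 x 0.05362 = 0.01678 mol.
n(HCl) used = 0.3658 x 0.009440 = 0.003453 mol, which equals the excess n(LiOH).
So n(LiOH) consumed by the sample = 0.01678 - 0.003453 = 0.01333 mol.
n(C9H8O4) = 0.01333 / 2 = 0.006665 mol.
mass = 0.006665 mol x 180.16 g/mol = 1.20 g.

1.20 g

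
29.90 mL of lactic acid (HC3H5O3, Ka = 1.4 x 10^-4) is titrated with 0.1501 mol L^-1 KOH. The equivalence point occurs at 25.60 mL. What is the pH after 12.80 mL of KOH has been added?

12.80 mL is exactly half the equivalence volume (25.60/2), i.e. the half-equivalence point.
There, n(HA) = n(A^-), so pH = pKa = -log(1.4 x 10^-4) = 3.85.

3.85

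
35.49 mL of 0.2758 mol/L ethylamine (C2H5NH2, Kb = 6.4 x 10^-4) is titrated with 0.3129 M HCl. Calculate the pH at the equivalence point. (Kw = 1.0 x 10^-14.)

5.82

n(C2H5NH2) = 0.2758 x 0.03549 = 0.009788 mol; V(HCl) at equivalence = 0.009788/0.3129 = 0.03128 L.
At equivalence the base is fully converted to C2H5NH3+; total volume = 0.06677 L, so [C2H5NH3+] = 0.009788/0.06677 = 0.1466 M.
Ka(C2H5NH3+) = Kw/Kb = 1.0e-14 / 6.4 x 10^-4 = 1.56e-11.
[H^+] = sqrt(Ka x [C2H5NH3+]) = sqrt(1.56e-11 x 0.1466) = 1.51e-6 M.
pH = -log(1.51e-6) = 5.82.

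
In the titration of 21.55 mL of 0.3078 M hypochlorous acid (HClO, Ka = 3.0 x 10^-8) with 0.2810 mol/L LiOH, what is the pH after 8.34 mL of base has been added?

Initial n(HClO) = 0.3078 x 0.02155 = 0.006633 mol.
n(LiOH) added = 0.2810 x 0.008340 = 0.002344 mol, converting that many moles of HClO to ClO-.
Remaining n(HClO) = 0.004290 mol; n(ClO-) = 0.002344 mol.
By Henderson-Hasselbalch, pH = pKa + log([A^-]/[HA]) = 7.52 + log(0.002344/0.004290) = 7.52 + (-0.26) = 7.26.

7.26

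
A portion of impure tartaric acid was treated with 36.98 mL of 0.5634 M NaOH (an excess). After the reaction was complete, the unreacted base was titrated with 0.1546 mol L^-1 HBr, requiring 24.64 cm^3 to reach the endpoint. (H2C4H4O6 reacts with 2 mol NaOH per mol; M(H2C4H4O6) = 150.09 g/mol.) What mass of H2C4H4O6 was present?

Total n(NaOH) added = 0.5634 x 0.03698 = 0.02083 mol.
n(HBr) used = 0.1546 x 0.02464 = 0.003809 mol, which equals the excess n(NaOH).
So n(NaOH) consumed by the sample = 0.02083 - 0.003809 = 0.01703 mol.
n(H2C4H4O6) = 0.01703 / 2 = 0.008513 mol.
mass = 0.008513 mol x 150.09 g/mol = 1.28 g.

1.28 g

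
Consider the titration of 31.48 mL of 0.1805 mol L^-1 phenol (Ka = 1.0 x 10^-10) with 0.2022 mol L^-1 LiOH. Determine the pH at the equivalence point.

11.49

n(C6H5OH) = 0.1805 x 0.03148 = 0.005682 mol; V(LiOH) at equivalence = 0.005682/0.2022 = 0.02810 L.
At equivalence all the acid is converted to C6H5O-; total volume = 0.03148 + 0.02810 = 0.05958 L, so [C6H5O-] = 0.005682/0.05958 = 0.09537 M.
Kb = Kw/Ka = 1.0e-14 / 1.0 x 10^-10 = 0.000100.
[OH^-] = sqrt(Kb x [C6H5O-]) = sqrt(0.000100 x 0.09537) = 0.00309 M.
pOH = 2.51, so pH = 14.00 - 2.51 = 11.49.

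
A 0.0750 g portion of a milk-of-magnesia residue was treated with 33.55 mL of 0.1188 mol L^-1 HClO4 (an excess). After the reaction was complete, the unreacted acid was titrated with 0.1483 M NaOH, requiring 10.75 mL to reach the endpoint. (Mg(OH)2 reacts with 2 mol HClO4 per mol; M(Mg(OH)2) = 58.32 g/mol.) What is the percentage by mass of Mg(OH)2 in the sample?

93.0%

Total n(HClO4) added = 0.1188 x 0.03355 = 0.003986 mol.
n(NaOH) used = 0.1483 x 0.01075 = 0.001594 mol, which equals the excess n(HClO4).
So n(HClO4) consumed by the sample = 0.003986 - 0.001594 = 0.002392 mol.
n(Mg(OH)2) = 0.002392 / 2 = 0.001196 mol.
mass Mg(OH)2 = 0.001196 x 58.32 = 0.06974 g, so %Mg(OH)2 = 0.06974/0.0750 x 100 = 93.0%.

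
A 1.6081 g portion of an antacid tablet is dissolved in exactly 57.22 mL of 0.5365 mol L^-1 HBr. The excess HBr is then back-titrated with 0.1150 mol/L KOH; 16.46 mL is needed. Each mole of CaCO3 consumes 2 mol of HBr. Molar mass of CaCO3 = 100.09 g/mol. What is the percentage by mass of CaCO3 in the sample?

89.6%

Total n(HBr) added = 0.5365 x 0.05722 = 0.03070 mol.
n(KOH) used = 0.1150 x 0.01646 = 0.001893 mol, which equals the excess n(HBr).
So n(HBr) consumed by the sample = 0.03070 - 0.001893 = 0.02881 mol.
n(CaCO3) = 0.02881 / 2 = 0.01440 mol.
mass CaCO3 = 0.01440 x 100.09 = 1.442 g, so %CaCO3 = 1.442/1.6081 x 100 = 89.6%.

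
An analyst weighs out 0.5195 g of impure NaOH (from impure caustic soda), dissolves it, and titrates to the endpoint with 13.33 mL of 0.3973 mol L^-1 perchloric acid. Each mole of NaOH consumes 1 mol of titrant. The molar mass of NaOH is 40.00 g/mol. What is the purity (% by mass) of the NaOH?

40.8%

n(HClO4) = 0.3973 x 0.01333 = 0.005296 mol.
n(NaOH) = 0.005296 / 1 = 0.005296 mol.
mass of NaOH = 0.005296 x 40.00 = 0.2118 g.
% purity = 0.2118 / 0.5195 x 100 = 40.8%.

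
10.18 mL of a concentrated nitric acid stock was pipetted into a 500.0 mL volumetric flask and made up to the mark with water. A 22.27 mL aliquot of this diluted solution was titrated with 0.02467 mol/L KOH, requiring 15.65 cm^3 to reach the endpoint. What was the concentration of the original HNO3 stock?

n(KOH) = 0.02467 x 0.01565 = 0.0003861 mol.
n(HNO3) in the aliquot = 0.0003861 mol.
[diluted HNO3] = 0.0003861 / 0.02227 = 0.01734 M.
Dilution factor = 500.0/10.18 = 49.12, so [stock] = 0.01734 x 49.12 = 0.852 M.

0.852 M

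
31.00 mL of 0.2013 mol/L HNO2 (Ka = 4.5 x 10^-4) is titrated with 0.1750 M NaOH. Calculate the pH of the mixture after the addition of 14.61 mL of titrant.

Initial n(HNO2) = 0.2013 x 0.03100 = 0.006240 mol.
n(NaOH) added = 0.1750 x 0.01461 = 0.002557 mol, converting that many moles of HNO2 to NO2-.
Remaining n(HNO2) = 0.003684 mol; n(NO2-) = 0.002557 mol.
By Henderson-Hasselbalch, pH = pKa + log([A^-]/[HA]) = 3.35 + log(0.002557/0.003684) = 3.35 + (-0.16) = 3.19.

3.19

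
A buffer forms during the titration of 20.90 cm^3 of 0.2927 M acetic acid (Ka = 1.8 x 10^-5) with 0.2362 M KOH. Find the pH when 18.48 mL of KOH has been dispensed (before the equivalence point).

5.14

Initial n(CH3COOH) = 0.2927 x 0.02090 = 0.006117 mol.
n(KOH) added = 0.2362 x 0.01848 = 0.004365 mol, converting that many moles of CH3COOH to CH3COO-.
Remaining n(CH3COOH) = 0.001752 mol; n(CH3COO-) = 0.004365 mol.
By Henderson-Hasselbalch, pH = pKa + log([A^-]/[HA]) = 4.74 + log(0.004365/0.001752) = 4.74 + (+0.40) = 5.14.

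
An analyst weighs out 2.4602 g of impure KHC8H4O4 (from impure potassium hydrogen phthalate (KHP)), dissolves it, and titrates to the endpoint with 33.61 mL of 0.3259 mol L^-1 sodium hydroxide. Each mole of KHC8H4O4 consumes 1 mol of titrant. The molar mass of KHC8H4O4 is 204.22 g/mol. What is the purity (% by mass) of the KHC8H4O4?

90.9%

n(NaOH) = 0.3259 x 0.03361 = 0.01095 mol.
n(KHC8H4O4) = 0.01095 / 1 = 0.01095 mol.
mass of KHC8H4O4 = 0.01095 x 204.22 = 2.237 g.
% purity = 2.237 / 2.4602 x 100 = 90.9%.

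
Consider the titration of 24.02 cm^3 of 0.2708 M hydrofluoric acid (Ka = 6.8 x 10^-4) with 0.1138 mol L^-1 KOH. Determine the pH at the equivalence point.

8.04

n(HF) = 0.2708 x 0.02402 = 0.006505 mol; V(KOH) at equivalence = 0.006505/0.1138 = 0.05716 L.
At equivalence all the acid is converted to F-; total volume = 0.02402 + 0.05716 = 0.08118 L, so [F-] = 0.006505/0.08118 = 0.08013 M.
Kb = Kw/Ka = 1.0e-14 / 6.8 x 10^-4 = 1.47e-11.
[OH^-] = sqrt(Kb x [F-]) = sqrt(1.47e-11 x 0.08013) = 1.09e-6 M.
pOH = 5.96, so pH = 14.00 - 5.96 = 8.04.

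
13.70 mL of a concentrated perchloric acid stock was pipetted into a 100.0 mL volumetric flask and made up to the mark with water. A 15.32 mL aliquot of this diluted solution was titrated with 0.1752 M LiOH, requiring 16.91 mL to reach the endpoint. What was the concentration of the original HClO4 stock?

1.41 M

n(LiOH) = 0.1752 x 0.01691 = 0.002963 mol.
n(HClO4) in the aliquot = 0.002963 mol.
[diluted HClO4] = 0.002963 / 0.01532 = 0.1934 M.
Dilution factor = 100.0/13.70 = 7.299, so [stock] = 0.1934 x 7.299 = 1.41 M.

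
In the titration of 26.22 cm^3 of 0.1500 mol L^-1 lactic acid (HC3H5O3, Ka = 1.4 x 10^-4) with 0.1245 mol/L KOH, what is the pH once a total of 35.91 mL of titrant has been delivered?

11.94

n(acid) = 0.1500 x 0.02622 = 0.003933 mol; n(KOH) added = 0.1245 x 0.03591 = 0.004471 mol.
Base is in excess by 0.004471 - 0.003933 = 0.0005378 mol in a total volume of 0.06213 L.
[OH^-] = 0.0005378/0.06213 = 0.008656 M, so pOH = 2.06 and pH = 14.00 - 2.06 = 11.94.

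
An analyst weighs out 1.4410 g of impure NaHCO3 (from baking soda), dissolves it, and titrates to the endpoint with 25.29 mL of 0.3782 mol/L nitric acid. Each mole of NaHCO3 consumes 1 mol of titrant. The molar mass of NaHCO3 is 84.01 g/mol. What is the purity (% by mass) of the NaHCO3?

n(HNO3) = 0.3782 x 0.02529 = 0.009565 mol.
n(NaHCO3) = 0.009565 / 1 = 0.009565 mol.
mass of NaHCO3 = 0.009565 x 84.01 = 0.8035 g.
% purity = 0.8035 / 1.4410 x 100 = 55.8%.

55.8%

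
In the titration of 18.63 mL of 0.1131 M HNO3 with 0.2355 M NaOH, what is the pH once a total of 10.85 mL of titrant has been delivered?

12.18

n(acid) = 0.1131 x 0.01863 = 0.002107 mol; n(NaOH) added = 0.2355 x 0.01085 = 0.002555 mol.
Base is in excess by 0.002555 - 0.002107 = 0.0004481 mol in a total volume of 0.02948 L.
[OH^-] = 0.0004481/0.02948 = 0.01520 M, so pOH = 1.82 and pH = 14.00 - 1.82 = 12.18.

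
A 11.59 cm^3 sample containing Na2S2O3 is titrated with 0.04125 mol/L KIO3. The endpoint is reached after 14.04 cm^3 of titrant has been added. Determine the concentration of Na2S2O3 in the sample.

n(KIO3) = 0.04125 x 0.01404 = 0.0005791 mol.
From the balanced equation, 1 mol KIO3 reacts with 6 mol Na2S2O3, so n(Na2S2O3) = 0.0005791 x 6/1 = 0.003475 mol.
[Na2S2O3] = 0.003475 / 0.01159 L = 0.300 M.

0.300 M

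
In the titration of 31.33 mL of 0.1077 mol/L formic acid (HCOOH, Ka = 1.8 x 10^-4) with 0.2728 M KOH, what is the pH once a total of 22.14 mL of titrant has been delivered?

12.70

n(acid) = 0.1077 x 0.03133 = 0.003374 mol; n(KOH) added = 0.2728 x 0.02214 = 0.006040 mol.
Base is in excess by 0.006040 - 0.003374 = 0.002666 mol in a total volume of 0.05347 L.
[OH^-] = 0.002666/0.05347 = 0.04985 M, so pOH = 1.30 and pH = 14.00 - 1.30 = 12.70.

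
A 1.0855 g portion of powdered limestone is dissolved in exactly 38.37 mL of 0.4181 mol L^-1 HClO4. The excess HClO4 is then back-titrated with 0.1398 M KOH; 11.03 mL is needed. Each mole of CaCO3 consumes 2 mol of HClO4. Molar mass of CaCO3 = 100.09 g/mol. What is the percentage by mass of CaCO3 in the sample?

Total n(HClO4) added = 0.4181 x 0.03837 = 0.01604 mol.
n(KOH) used = 0.1398 x 0.01103 = 0.001542 mol, which equals the excess n(HClO4).
So n(HClO4) consumed by the sample = 0.01604 - 0.001542 = 0.01450 mol.
n(CaCO3) = 0.01450 / 2 = 0.007250 mol.
mass CaCO3 = 0.007250 x 100.09 = 0.7257 g, so %CaCO3 = 0.7257/1.0855 x 100 = 66.9%.

66.9%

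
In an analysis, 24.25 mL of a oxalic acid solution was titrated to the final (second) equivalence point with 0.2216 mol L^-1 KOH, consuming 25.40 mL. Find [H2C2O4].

0.116 M

n(KOH) = 0.2216 x 0.02540 = 0.005629 mol.
At the final (second) equivalence point, 2 mol OH^- react per mol H2C2O4, so n(H2C2O4) = 0.005629 / 2 = 0.002814 mol.
[H2C2O4] = 0.002814 / 0.02425 L = 0.116 M.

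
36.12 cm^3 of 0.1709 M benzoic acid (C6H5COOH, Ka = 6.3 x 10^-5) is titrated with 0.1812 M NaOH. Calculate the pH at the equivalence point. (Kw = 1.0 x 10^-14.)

8.57

n(C6H5COOH) = 0.1709 x 0.03612 = 0.006173 mol; V(NaOH) at equivalence = 0.006173/0.1812 = 0.03407 L.
At equivalence all the acid is converted to C6H5COO-; total volume = 0.03612 + 0.03407 = 0.07019 L, so [C6H5COO-] = 0.006173/0.07019 = 0.08795 M.
Kb = Kw/Ka = 1.0e-14 / 6.3 x 10^-5 = 1.59e-10.
[OH^-] = sqrt(Kb x [C6H5COO-]) = sqrt(1.59e-10 x 0.08795) = 3.74e-6 M.
pOH = 5.43, so pH = 14.00 - 5.43 = 8.57.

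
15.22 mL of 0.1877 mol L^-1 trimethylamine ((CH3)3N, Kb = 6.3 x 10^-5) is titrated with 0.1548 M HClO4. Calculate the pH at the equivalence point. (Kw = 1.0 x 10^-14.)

5.44

n((CH3)3N) = 0.1877 x 0.01522 = 0.002857 mol; V(HClO4) at equivalence = 0.002857/0.1548 = 0.01845 L.
At equivalence the base is fully converted to (CH3)3NH+; total volume = 0.03367 L, so [(CH3)3NH+] = 0.002857/0.03367 = 0.08483 M.
Ka((CH3)3NH+) = Kw/Kb = 1.0e-14 / 6.3 x 10^-5 = 1.59e-10.
[H^+] = sqrt(Ka x [(CH3)3NH+]) = sqrt(1.59e-10 x 0.08483) = 3.67e-6 M.
pH = -log(3.67e-6) = 5.44.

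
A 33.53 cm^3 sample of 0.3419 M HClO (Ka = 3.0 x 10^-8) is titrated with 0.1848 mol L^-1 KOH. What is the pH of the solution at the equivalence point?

10.30

n(HClO) = 0.3419 x 0.03353 = 0.01146 mol; V(KOH) at equivalence = 0.01146/0.1848 = 0.06203 L.
At equivalence all the acid is converted to ClO-; total volume = 0.03353 + 0.06203 = 0.09556 L, so [ClO-] = 0.01146/0.09556 = 0.1200 M.
Kb = Kw/Ka = 1.0e-14 / 3.0 x 10^-8 = 3.33e-7.
[OH^-] = sqrt(Kb x [ClO-]) = sqrt(3.33e-7 x 0.1200) = 0.000200 M.
pOH = 3.70, so pH = 14.00 - 3.70 = 10.30.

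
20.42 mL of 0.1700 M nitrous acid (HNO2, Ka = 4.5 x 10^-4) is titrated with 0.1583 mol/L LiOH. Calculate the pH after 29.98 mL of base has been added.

12.40

n(acid) = 0.1700 x 0.02042 = 0.003471 mol; n(LiOH) added = 0.1583 x 0.02998 = 0.004746 mol.
Base is in excess by 0.004746 - 0.003471 = 0.001274 mol in a total volume of 0.05040 L.
[OH^-] = 0.001274/0.05040 = 0.02529 M, so pOH = 1.60 and pH = 14.00 - 1.60 = 12.40.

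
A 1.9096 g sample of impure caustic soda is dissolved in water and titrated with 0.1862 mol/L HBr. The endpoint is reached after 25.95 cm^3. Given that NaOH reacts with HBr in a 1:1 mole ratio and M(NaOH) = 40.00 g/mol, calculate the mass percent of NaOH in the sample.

n(HBr) = 0.1862 x 0.02595 = 0.004832 mol.
n(NaOH) = 0.004832 / 1 = 0.004832 mol.
mass of NaOH = 0.004832 x 40.00 = 0.1933 g.
% purity = 0.1933 / 1.9096 x 100 = 10.1%.

10.1%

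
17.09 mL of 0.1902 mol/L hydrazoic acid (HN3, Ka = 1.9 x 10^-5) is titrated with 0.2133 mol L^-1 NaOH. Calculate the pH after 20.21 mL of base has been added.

12.45

n(acid) = 0.1902 x 0.01709 = 0.003251 mol; n(NaOH) added = 0.2133 x 0.02021 = 0.004311 mol.
Base is in excess by 0.004311 - 0.003251 = 0.001060 mol in a total volume of 0.03730 L.
[OH^-] = 0.001060/0.03730 = 0.02843 M, so pOH = 1.55 and pH = 14.00 - 1.55 = 12.45.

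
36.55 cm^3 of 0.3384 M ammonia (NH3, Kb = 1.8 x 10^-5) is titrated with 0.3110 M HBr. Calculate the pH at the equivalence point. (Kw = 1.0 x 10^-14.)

n(NH3) = 0.3384 x 0.03655 = 0.01237 mol; V(HBr) at equivalence = 0.01237/0.3110 = 0.03977 L.
At equivalence the base is fully converted to NH4+; total volume = 0.07632 L, so [NH4+] = 0.01237/0.07632 = 0.1621 M.
Ka(NH4+) = Kw/Kb = 1.0e-14 / 1.8 x 10^-5 = 5.56e-10.
[H^+] = sqrt(Ka x [NH4+]) = sqrt(5.56e-10 x 0.1621) = 9.49e-6 M.
pH = -log(9.49e-6) = 5.02.

5.02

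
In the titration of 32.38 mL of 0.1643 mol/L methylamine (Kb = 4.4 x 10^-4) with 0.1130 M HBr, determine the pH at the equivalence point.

5.91

n(CH3NH2) = 0.1643 x 0.03238 = 0.005320 mol; V(HBr) at equivalence = 0.005320/0.1130 = 0.04708 L.
At equivalence the base is fully converted to CH3NH3+; total volume = 0.07946 L, so [CH3NH3+] = 0.005320/0.07946 = 0.06695 M.
Ka(CH3NH3+) = Kw/Kb = 1.0e-14 / 4.4 x 10^-4 = 2.27e-11.
[H^+] = sqrt(Ka x [CH3NH3+]) = sqrt(2.27e-11 x 0.06695) = 1.23e-6 M.
pH = -log(1.23e-6) = 5.91.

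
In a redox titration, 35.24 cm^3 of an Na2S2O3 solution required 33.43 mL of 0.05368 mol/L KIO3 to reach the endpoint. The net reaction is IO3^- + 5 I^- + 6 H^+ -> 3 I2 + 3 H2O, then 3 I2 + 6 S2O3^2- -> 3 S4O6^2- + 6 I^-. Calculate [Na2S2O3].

0.306 M

n(KIO3) = 0.05368 x 0.03343 = 0.001795 mol.
From the balanced equation, 1 mol KIO3 reacts with 6 mol Na2S2O3, so n(Na2S2O3) = 0.001795 x 6/1 = 0.01077 mol.
[Na2S2O3] = 0.01077 / 0.03524 L = 0.306 M.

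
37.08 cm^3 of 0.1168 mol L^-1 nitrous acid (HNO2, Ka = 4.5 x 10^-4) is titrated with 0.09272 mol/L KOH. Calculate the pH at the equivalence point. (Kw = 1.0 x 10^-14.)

n(HNO2) = 0.1168 x 0.03708 = 0.004331 mol; V(KOH) at equivalence = 0.004331/0.09272 = 0.04671 L.
At equivalence all the acid is converted to NO2-; total volume = 0.03708 + 0.04671 = 0.08379 L, so [NO2-] = 0.004331/0.08379 = 0.05169 M.
Kb = Kw/Ka = 1.0e-14 / 4.5 x 10^-4 = 2.22e-11.
[OH^-] = sqrt(Kb x [NO2-]) = sqrt(2.22e-11 x 0.05169) = 1.07e-6 M.
pOH = 5.97, so pH = 14.00 - 5.97 = 8.03.

8.03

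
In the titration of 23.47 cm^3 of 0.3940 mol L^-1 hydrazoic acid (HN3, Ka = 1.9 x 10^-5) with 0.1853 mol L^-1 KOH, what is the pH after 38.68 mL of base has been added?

5.26

Initial n(HN3) = 0.3940 x 0.02347 = 0.009247 mol.
n(KOH) added = 0.1853 x 0.03868 = 0.007167 mol, converting that many moles of HN3 to N3-.
Remaining n(HN3) = 0.002080 mol; n(N3-) = 0.007167 mol.
By Henderson-Hasselbalch, pH = pKa + log([A^-]/[HA]) = 4.72 + log(0.007167/0.002080) = 4.72 + (+0.54) = 5.26.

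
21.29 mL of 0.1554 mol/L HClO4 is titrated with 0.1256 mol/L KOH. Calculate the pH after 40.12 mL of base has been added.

n(acid) = 0.1554 x 0.02129 = 0.003308 mol; n(KOH) added = 0.1256 x 0.04012 = 0.005039 mol.
Base is in excess by 0.005039 - 0.003308 = 0.001731 mol in a total volume of 0.06141 L.
[OH^-] = 0.001731/0.06141 = 0.02818 M, so pOH = 1.55 and pH = 14.00 - 1.55 = 12.45.

12.45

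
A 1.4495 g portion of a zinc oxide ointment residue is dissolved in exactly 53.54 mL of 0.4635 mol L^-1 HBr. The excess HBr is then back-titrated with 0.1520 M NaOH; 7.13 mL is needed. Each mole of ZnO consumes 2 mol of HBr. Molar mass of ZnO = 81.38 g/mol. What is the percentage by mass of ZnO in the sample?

66.6%

Total n(HBr) added = 0.4635 x 0.05354 = 0.02482 mol.
n(NaOH) used = 0.1520 x 0.007130 = 0.001084 mol, which equals the excess n(HBr).
So n(HBr) consumed by the sample = 0.02482 - 0.001084 = 0.02373 mol.
n(ZnO) = 0.02373 / 2 = 0.01187 mol.
mass ZnO = 0.01187 x 81.38 = 0.9657 g, so %ZnO = 0.9657/1.4495 x 100 = 66.6%.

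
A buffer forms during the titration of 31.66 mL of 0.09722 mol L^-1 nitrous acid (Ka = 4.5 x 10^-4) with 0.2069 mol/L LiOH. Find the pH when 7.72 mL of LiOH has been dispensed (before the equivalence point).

3.38

Initial n(HNO2) = 0.09722 x 0.03166 = 0.003078 mol.
n(LiOH) added = 0.2069 x 0.007720 = 0.001597 mol, converting that many moles of HNO2 to NO2-.
Remaining n(HNO2) = 0.001481 mol; n(NO2-) = 0.001597 mol.
By Henderson-Hasselbalch, pH = pKa + log([A^-]/[HA]) = 3.35 + log(0.001597/0.001481) = 3.35 + (+0.03) = 3.38.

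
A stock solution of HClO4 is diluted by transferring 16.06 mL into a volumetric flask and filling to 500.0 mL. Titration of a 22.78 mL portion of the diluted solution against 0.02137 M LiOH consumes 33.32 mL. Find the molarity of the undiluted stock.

n(LiOH) = 0.02137 x 0.03332 = 0.0007120 mol.
n(HClO4) in the aliquot = 0.0007120 mol.
[diluted HClO4] = 0.0007120 / 0.02278 = 0.03126 M.
Dilution factor = 500.0/16.06 = 31.13, so [stock] = 0.03126 x 31.13 = 0.973 M.

0.973 M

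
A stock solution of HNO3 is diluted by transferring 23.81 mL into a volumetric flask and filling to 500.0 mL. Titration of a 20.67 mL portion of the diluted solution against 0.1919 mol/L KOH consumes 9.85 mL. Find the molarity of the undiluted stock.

1.92 M

n(KOH) = 0.1919 x 0.009850 = 0.001890 mol.
n(HNO3) in the aliquot = 0.001890 mol.
[diluted HNO3] = 0.001890 / 0.02067 = 0.09145 M.
Dilution factor = 500.0/23.81 = 21.00, so [stock] = 0.09145 x 21.00 = 1.92 M.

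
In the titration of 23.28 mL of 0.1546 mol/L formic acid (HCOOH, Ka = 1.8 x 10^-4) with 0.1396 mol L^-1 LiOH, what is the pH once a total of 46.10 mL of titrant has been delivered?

n(acid) = 0.1546 x 0.02328 = 0.003599 mol; n(LiOH) added = 0.1396 x 0.04610 = 0.006436 mol.
Base is in excess by 0.006436 - 0.003599 = 0.002836 mol in a total volume of 0.06938 L.
[OH^-] = 0.002836/0.06938 = 0.04088 M, so pOH = 1.39 and pH = 14.00 - 1.39 = 12.61.

12.61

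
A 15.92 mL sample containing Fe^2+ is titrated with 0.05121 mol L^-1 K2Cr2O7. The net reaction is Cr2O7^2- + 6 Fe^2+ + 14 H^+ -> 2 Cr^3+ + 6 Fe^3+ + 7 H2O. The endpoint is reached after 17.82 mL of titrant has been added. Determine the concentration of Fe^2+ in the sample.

0.344 M

n(K2Cr2O7) = 0.05121 x 0.01782 = 0.0009126 mol.
From the balanced equation, 1 mol K2Cr2O7 reacts with 6 mol Fe^2+, so n(Fe^2+) = 0.0009126 x 6/1 = 0.005475 mol.
[Fe^2+] = 0.005475 / 0.01592 L = 0.344 M.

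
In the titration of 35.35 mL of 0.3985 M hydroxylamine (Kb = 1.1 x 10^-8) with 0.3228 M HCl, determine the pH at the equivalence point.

n(NH2OH) = 0.3985 x 0.03535 = 0.01409 mol; V(HCl) at equivalence = 0.01409/0.3228 = 0.04364 L.
At equivalence the base is fully converted to NH3OH+; total volume = 0.07899 L, so [NH3OH+] = 0.01409/0.07899 = 0.1783 M.
Ka(NH3OH+) = Kw/Kb = 1.0e-14 / 1.1 x 10^-8 = 9.09e-7.
[H^+] = sqrt(Ka x [NH3OH+]) = sqrt(9.09e-7 x 0.1783) = 0.000403 M.
pH = -log(0.000403) = 3.40.

3.40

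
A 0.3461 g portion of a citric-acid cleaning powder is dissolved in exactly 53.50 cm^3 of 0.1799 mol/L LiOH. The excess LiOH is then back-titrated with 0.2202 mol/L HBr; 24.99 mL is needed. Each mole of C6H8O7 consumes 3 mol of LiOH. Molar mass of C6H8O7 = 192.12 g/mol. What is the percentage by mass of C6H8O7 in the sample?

Total n(LiOH) added = 0.1799 x 0.05350 = 0.009625 mol.
n(HBr) used = 0.2202 x 0.02499 = 0.005503 mol, which equals the excess n(LiOH).
So n(LiOH) consumed by the sample = 0.009625 - 0.005503 = 0.004122 mol.
n(C6H8O7) = 0.004122 / 3 = 0.001374 mol.
mass C6H8O7 = 0.001374 x 192.12 = 0.2640 g, so %C6H8O7 = 0.2640/0.3461 x 100 = 76.3%.

76.3%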